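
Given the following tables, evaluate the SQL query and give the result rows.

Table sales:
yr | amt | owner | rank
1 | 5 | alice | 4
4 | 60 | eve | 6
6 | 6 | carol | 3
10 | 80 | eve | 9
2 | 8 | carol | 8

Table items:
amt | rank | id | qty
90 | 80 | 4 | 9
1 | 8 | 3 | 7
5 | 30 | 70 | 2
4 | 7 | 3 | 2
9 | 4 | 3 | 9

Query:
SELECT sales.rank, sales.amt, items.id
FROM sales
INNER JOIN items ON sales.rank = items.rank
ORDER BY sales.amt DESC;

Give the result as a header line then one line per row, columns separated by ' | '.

After JOIN items (2 rows):
sales.yr | sales.amt | sales.owner | sales.rank | items.amt | items.rank | items.id | items.qty
1 | 5 | alice | 4 | 9 | 4 | 3 | 9
2 | 8 | carol | 8 | 1 | 8 | 3 | 7
After SELECT (2 rows):
sales.rank | sales.amt | items.id
4 | 5 | 3
8 | 8 | 3
After ORDER BY (2 rows):
sales.rank | sales.amt | items.id
8 | 8 | 3
4 | 5 | 3

== RESULT ==
sales.rank | sales.amt | items.id
8 | 8 | 3
4 | 5 | 3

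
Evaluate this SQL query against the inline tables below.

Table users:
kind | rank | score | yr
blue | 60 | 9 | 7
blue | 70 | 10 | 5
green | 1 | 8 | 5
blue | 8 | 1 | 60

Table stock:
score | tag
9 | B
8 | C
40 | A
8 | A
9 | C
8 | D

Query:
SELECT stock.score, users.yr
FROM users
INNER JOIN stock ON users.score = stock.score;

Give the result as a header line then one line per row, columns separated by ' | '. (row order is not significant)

After JOIN stock (5 rows):
users.kind | users.rank | users.score | users.yr | stock.score | stock.tag
blue | 60 | 9 | 7 | 9 | B
blue | 60 | 9 | 7 | 9 | C
green | 1 | 8 | 5 | 8 | C
green | 1 | 8 | 5 | 8 | A
green | 1 | 8 | 5 | 8 | D
After SELECT (5 rows):
stock.score | users.yr
9 | 7
9 | 7
8 | 5
8 | 5
8 | 5

== RESULT ==
stock.score | users.yr
9 | 7
9 | 7
8 | 5
8 | 5
8 | 5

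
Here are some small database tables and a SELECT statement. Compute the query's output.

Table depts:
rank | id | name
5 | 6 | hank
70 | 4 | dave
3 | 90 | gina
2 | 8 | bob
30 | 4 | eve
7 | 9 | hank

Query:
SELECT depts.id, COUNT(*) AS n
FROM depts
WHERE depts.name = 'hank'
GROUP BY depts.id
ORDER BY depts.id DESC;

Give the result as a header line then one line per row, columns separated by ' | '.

== RESULT ==
depts.id | n
9 | 1
6 | 1

Derivation:
After WHERE (2 rows):
depts.rank | depts.id | depts.name
5 | 6 | hank
7 | 9 | hank
After GROUP BY (2 rows):
depts.id | n
6 | 1
9 | 1
After ORDER BY (2 rows):
depts.id | n
9 | 1
6 | 1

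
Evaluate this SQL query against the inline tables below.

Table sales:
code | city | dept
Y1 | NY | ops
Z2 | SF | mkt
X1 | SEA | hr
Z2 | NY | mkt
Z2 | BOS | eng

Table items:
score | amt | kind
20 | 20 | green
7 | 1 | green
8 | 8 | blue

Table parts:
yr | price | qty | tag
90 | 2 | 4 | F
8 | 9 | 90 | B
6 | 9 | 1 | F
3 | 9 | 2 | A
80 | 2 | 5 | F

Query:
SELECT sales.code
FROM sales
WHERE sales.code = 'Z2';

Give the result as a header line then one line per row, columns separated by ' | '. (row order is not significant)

== RESULT ==
sales.code
Z2
Z2
Z2

Derivation:
After WHERE (3 rows):
sales.code | sales.city | sales.dept
Z2 | SF | mkt
Z2 | NY | mkt
Z2 | BOS | eng
After SELECT (3 rows):
sales.code
Z2
Z2
Z2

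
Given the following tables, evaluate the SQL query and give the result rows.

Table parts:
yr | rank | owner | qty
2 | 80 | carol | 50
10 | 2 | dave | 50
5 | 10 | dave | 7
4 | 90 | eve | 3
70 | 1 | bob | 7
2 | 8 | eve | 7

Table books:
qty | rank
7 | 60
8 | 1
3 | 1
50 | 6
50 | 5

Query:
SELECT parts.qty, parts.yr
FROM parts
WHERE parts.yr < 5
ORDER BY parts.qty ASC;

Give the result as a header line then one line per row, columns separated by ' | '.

After WHERE (3 rows):
parts.yr | parts.rank | parts.owner | parts.qty
2 | 80 | carol | 50
4 | 90 | eve | 3
2 | 8 | eve | 7
After SELECT (3 rows):
parts.qty | parts.yr
50 | 2
3 | 4
7 | 2
After ORDER BY (3 rows):
parts.qty | parts.yr
3 | 4
7 | 2
50 | 2

== RESULT ==
parts.qty | parts.yr
3 | 4
7 | 2
50 | 2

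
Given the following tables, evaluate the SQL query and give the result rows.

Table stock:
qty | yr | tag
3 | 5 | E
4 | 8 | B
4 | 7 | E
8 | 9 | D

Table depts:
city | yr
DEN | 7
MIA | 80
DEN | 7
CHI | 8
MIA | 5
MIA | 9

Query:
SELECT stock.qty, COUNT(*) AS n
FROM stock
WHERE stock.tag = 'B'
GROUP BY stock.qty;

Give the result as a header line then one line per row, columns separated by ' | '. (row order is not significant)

== RESULT ==
stock.qty | n
4 | 1

Derivation:
After WHERE (1 rows):
stock.qty | stock.yr | stock.tag
4 | 8 | B
After GROUP BY (1 rows):
stock.qty | n
4 | 1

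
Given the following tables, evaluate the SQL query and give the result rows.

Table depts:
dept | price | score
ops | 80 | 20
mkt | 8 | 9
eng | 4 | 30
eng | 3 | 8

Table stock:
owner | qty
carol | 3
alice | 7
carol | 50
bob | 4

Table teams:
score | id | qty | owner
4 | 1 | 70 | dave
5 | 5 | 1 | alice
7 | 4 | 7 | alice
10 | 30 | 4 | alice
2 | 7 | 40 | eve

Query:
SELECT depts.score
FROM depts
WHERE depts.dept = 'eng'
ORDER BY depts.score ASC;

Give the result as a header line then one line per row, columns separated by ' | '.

After WHERE (2 rows):
depts.dept | depts.price | depts.score
eng | 4 | 30
eng | 3 | 8
After SELECT (2 rows):
depts.score
30
8
After ORDER BY (2 rows):
depts.score
8
30

== RESULT ==
depts.score
8
30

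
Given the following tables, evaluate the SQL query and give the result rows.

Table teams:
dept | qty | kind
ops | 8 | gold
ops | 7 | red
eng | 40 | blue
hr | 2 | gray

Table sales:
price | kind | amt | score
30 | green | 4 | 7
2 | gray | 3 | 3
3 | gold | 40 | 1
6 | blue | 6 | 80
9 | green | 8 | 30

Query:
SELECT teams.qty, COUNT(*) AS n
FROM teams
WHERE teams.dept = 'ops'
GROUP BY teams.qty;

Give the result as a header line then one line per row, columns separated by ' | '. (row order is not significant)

== RESULT ==
teams.qty | n
8 | 1
7 | 1

Derivation:
After WHERE (2 rows):
teams.dept | teams.qty | teams.kind
ops | 8 | gold
ops | 7 | red
After GROUP BY (2 rows):
teams.qty | n
8 | 1
7 | 1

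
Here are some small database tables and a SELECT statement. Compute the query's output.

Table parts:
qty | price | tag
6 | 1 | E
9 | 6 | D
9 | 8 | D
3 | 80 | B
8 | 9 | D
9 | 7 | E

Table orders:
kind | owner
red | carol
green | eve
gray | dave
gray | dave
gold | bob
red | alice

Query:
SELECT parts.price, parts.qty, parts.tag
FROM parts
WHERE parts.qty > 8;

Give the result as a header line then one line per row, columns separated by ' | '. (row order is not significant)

== RESULT ==
parts.price | parts.qty | parts.tag
6 | 9 | D
8 | 9 | D
7 | 9 | E

Derivation:
After WHERE (3 rows):
parts.qty | parts.price | parts.tag
9 | 6 | D
9 | 8 | D
9 | 7 | E
After SELECT (3 rows):
parts.price | parts.qty | parts.tag
6 | 9 | D
8 | 9 | D
7 | 9 | E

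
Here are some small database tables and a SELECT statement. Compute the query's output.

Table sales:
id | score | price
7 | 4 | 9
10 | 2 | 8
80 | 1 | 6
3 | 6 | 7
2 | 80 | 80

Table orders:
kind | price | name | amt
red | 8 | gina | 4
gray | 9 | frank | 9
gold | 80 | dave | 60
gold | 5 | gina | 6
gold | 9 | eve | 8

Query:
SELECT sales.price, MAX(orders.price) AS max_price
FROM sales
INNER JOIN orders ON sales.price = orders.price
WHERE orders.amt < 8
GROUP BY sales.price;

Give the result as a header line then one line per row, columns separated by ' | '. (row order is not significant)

== RESULT ==
sales.price | max_price
8 | 8

Derivation:
After JOIN orders (4 rows):
sales.id | sales.score | sales.price | orders.kind | orders.price | orders.name | orders.amt
7 | 4 | 9 | gray | 9 | frank | 9
7 | 4 | 9 | gold | 9 | eve | 8
10 | 2 | 8 | red | 8 | gina | 4
2 | 80 | 80 | gold | 80 | dave | 60
After WHERE (1 rows):
sales.id | sales.score | sales.price | orders.kind | orders.price | orders.name | orders.amt
10 | 2 | 8 | red | 8 | gina | 4
After GROUP BY (1 rows):
sales.price | max_price
8 | 8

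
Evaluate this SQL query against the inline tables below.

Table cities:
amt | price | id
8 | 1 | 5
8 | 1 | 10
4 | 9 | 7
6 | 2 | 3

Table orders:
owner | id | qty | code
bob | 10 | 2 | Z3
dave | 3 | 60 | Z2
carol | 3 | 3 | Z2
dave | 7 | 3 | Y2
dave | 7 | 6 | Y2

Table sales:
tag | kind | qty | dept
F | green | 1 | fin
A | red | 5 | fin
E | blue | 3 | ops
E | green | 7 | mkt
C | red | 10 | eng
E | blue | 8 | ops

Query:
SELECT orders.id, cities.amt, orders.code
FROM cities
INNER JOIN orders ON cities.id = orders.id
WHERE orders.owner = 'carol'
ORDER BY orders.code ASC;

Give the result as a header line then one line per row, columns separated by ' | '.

== RESULT ==
orders.id | cities.amt | orders.code
3 | 6 | Z2

Derivation:
After JOIN orders (5 rows):
cities.amt | cities.price | cities.id | orders.owner | orders.id | orders.qty | orders.code
8 | 1 | 10 | bob | 10 | 2 | Z3
4 | 9 | 7 | dave | 7 | 3 | Y2
4 | 9 | 7 | dave | 7 | 6 | Y2
6 | 2 | 3 | dave | 3 | 60 | Z2
6 | 2 | 3 | carol | 3 | 3 | Z2
After WHERE (1 rows):
cities.amt | cities.price | cities.id | orders.owner | orders.id | orders.qty | orders.code
6 | 2 | 3 | carol | 3 | 3 | Z2
After SELECT (1 rows):
orders.id | cities.amt | orders.code
3 | 6 | Z2
After ORDER BY (1 rows):
orders.id | cities.amt | orders.code
3 | 6 | Z2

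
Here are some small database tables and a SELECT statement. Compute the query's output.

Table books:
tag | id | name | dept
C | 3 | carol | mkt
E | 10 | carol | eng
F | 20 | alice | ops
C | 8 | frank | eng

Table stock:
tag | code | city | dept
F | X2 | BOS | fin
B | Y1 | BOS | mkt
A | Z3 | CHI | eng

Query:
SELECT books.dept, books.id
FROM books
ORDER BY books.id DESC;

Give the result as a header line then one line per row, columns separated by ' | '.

After SELECT (4 rows):
books.dept | books.id
mkt | 3
eng | 10
ops | 20
eng | 8
After ORDER BY (4 rows):
books.dept | books.id
ops | 20
eng | 10
eng | 8
mkt | 3

== RESULT ==
books.dept | books.id
ops | 20
eng | 10
eng | 8
mkt | 3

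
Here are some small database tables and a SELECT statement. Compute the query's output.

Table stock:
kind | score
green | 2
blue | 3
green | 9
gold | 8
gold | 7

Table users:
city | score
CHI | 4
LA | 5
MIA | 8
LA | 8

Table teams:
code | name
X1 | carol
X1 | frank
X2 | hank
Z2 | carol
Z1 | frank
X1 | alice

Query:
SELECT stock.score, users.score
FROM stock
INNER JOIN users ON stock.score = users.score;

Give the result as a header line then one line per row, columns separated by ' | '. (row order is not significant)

== RESULT ==
stock.score | users.score
8 | 8
8 | 8

Derivation:
After JOIN users (2 rows):
stock.kind | stock.score | users.city | users.score
gold | 8 | MIA | 8
gold | 8 | LA | 8
After SELECT (2 rows):
stock.score | users.score
8 | 8
8 | 8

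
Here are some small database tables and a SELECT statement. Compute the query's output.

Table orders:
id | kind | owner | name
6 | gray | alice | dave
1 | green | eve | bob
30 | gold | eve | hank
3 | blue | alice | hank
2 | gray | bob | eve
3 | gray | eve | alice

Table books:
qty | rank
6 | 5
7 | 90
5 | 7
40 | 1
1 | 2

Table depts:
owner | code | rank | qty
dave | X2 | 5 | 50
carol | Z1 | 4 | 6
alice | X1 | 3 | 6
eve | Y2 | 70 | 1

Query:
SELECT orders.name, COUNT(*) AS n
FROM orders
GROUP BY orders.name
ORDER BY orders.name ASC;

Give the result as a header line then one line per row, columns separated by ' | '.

After GROUP BY (5 rows):
orders.name | n
dave | 1
bob | 1
hank | 2
eve | 1
alice | 1
After ORDER BY (5 rows):
orders.name | n
alice | 1
bob | 1
dave | 1
eve | 1
hank | 2

== RESULT ==
orders.name | n
alice | 1
bob | 1
dave | 1
eve | 1
hank | 2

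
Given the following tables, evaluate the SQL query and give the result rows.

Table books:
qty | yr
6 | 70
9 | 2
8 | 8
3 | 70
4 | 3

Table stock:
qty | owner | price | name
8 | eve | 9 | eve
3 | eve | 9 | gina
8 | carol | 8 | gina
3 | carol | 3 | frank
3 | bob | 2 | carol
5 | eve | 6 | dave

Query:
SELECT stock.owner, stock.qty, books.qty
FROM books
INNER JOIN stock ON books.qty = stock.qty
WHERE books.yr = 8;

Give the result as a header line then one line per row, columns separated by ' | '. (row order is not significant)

== RESULT ==
stock.owner | stock.qty | books.qty
eve | 8 | 8
carol | 8 | 8

Derivation:
After JOIN stock (5 rows):
books.qty | books.yr | stock.qty | stock.owner | stock.price | stock.name
8 | 8 | 8 | eve | 9 | eve
8 | 8 | 8 | carol | 8 | gina
3 | 70 | 3 | eve | 9 | gina
3 | 70 | 3 | carol | 3 | frank
3 | 70 | 3 | bob | 2 | carol
After WHERE (2 rows):
books.qty | books.yr | stock.qty | stock.owner | stock.price | stock.name
8 | 8 | 8 | eve | 9 | eve
8 | 8 | 8 | carol | 8 | gina
After SELECT (2 rows):
stock.owner | stock.qty | books.qty
eve | 8 | 8
carol | 8 | 8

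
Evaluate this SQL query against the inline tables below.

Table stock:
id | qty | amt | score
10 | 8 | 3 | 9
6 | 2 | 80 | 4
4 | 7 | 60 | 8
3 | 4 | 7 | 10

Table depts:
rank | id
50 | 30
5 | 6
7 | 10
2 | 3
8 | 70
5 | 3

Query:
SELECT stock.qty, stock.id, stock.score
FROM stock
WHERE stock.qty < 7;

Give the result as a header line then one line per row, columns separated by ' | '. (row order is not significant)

== RESULT ==
stock.qty | stock.id | stock.score
2 | 6 | 4
4 | 3 | 10

Derivation:
After WHERE (2 rows):
stock.id | stock.qty | stock.amt | stock.score
6 | 2 | 80 | 4
3 | 4 | 7 | 10
After SELECT (2 rows):
stock.qty | stock.id | stock.score
2 | 6 | 4
4 | 3 | 10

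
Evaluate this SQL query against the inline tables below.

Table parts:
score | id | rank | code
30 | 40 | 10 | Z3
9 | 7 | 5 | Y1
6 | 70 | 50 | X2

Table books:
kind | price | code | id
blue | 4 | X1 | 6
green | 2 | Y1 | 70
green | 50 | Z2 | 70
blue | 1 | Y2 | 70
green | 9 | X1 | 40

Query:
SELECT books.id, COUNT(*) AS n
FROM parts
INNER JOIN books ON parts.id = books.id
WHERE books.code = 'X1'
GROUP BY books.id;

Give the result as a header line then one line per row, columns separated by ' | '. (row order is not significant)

== RESULT ==
books.id | n
40 | 1

Derivation:
After JOIN books (4 rows):
parts.score | parts.id | parts.rank | parts.code | books.kind | books.price | books.code | books.id
30 | 40 | 10 | Z3 | green | 9 | X1 | 40
6 | 70 | 50 | X2 | green | 2 | Y1 | 70
6 | 70 | 50 | X2 | green | 50 | Z2 | 70
6 | 70 | 50 | X2 | blue | 1 | Y2 | 70
After WHERE (1 rows):
parts.score | parts.id | parts.rank | parts.code | books.kind | books.price | books.code | books.id
30 | 40 | 10 | Z3 | green | 9 | X1 | 40
After GROUP BY (1 rows):
books.id | n
40 | 1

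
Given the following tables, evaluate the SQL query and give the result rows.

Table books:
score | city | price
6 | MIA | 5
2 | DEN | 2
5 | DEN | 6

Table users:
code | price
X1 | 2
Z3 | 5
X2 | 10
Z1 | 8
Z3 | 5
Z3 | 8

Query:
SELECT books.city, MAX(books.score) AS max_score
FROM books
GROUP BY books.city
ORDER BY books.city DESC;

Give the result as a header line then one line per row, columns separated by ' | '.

== RESULT ==
books.city | max_score
MIA | 6
DEN | 5

Derivation:
After GROUP BY (2 rows):
books.city | max_score
MIA | 6
DEN | 5
After ORDER BY (2 rows):
books.city | max_score
MIA | 6
DEN | 5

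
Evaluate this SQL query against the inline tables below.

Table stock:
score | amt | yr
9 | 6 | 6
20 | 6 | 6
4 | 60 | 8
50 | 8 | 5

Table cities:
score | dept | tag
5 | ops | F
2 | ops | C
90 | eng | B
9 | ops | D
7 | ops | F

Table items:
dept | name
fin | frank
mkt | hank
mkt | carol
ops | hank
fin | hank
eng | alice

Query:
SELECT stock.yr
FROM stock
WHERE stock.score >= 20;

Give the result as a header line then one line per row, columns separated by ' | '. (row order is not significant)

== RESULT ==
stock.yr
6
5

Derivation:
After WHERE (2 rows):
stock.score | stock.amt | stock.yr
20 | 6 | 6
50 | 8 | 5
After SELECT (2 rows):
stock.yr
6
5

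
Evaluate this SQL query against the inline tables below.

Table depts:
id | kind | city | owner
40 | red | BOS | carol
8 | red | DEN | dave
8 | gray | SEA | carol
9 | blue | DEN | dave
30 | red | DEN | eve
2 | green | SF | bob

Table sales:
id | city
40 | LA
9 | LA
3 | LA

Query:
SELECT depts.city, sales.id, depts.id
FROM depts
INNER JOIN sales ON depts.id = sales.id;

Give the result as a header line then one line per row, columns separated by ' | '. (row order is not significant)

After JOIN sales (2 rows):
depts.id | depts.kind | depts.city | depts.owner | sales.id | sales.city
40 | red | BOS | carol | 40 | LA
9 | blue | DEN | dave | 9 | LA
After SELECT (2 rows):
depts.city | sales.id | depts.id
BOS | 40 | 40
DEN | 9 | 9

== RESULT ==
depts.city | sales.id | depts.id
BOS | 40 | 40
DEN | 9 | 9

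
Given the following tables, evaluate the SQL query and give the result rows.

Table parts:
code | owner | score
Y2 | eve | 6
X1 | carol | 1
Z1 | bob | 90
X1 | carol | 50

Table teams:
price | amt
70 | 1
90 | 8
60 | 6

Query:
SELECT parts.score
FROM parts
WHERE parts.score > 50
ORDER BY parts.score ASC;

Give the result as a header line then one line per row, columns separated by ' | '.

After WHERE (1 rows):
parts.code | parts.owner | parts.score
Z1 | bob | 90
After SELECT (1 rows):
parts.score
90
After ORDER BY (1 rows):
parts.score
90

== RESULT ==
parts.score
90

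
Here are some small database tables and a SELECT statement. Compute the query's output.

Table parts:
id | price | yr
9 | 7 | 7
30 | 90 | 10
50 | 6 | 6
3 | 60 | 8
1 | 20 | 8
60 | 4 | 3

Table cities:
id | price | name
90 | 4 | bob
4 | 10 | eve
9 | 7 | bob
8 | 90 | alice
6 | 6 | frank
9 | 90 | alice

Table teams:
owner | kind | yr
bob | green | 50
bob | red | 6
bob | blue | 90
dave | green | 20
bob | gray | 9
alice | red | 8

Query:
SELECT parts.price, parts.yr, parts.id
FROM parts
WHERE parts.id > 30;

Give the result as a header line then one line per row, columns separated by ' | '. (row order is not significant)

== RESULT ==
parts.price | parts.yr | parts.id
6 | 6 | 50
4 | 3 | 60

Derivation:
After WHERE (2 rows):
parts.id | parts.price | parts.yr
50 | 6 | 6
60 | 4 | 3
After SELECT (2 rows):
parts.price | parts.yr | parts.id
6 | 6 | 50
4 | 3 | 60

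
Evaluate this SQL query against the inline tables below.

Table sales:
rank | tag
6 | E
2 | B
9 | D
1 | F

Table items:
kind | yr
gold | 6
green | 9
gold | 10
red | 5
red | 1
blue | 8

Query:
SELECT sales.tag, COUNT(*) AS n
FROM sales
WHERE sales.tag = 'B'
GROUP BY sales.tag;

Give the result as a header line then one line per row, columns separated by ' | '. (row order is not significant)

After WHERE (1 rows):
sales.rank | sales.tag
2 | B
After GROUP BY (1 rows):
sales.tag | n
B | 1

== RESULT ==
sales.tag | n
B | 1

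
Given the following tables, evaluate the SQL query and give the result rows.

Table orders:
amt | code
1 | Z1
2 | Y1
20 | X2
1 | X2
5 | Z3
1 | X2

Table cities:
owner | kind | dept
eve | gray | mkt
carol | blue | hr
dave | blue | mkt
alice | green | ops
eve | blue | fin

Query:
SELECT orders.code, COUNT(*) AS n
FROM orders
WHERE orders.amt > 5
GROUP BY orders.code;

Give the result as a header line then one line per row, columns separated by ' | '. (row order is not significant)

After WHERE (1 rows):
orders.amt | orders.code
20 | X2
After GROUP BY (1 rows):
orders.code | n
X2 | 1

== RESULT ==
orders.code | n
X2 | 1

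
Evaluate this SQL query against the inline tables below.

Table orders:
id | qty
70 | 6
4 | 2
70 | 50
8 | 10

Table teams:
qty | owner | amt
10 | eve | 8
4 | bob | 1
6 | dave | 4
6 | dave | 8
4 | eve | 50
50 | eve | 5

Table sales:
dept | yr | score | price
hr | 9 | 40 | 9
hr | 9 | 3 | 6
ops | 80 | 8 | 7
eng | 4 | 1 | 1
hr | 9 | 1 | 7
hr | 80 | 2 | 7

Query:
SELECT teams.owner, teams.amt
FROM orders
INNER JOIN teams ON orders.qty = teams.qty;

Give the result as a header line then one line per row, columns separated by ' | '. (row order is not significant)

After JOIN teams (4 rows):
orders.id | orders.qty | teams.qty | teams.owner | teams.amt
70 | 6 | 6 | dave | 4
70 | 6 | 6 | dave | 8
70 | 50 | 50 | eve | 5
8 | 10 | 10 | eve | 8
After SELECT (4 rows):
teams.owner | teams.amt
dave | 4
dave | 8
eve | 5
eve | 8

== RESULT ==
teams.owner | teams.amt
dave | 4
dave | 8
eve | 5
eve | 8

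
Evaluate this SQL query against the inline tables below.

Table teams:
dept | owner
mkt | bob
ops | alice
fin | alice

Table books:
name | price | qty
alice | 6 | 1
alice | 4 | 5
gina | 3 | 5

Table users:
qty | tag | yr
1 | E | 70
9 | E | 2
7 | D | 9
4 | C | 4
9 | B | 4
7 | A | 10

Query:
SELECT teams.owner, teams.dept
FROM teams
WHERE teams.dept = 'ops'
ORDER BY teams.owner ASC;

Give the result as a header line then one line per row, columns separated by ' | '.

== RESULT ==
teams.owner | teams.dept
alice | ops

Derivation:
After WHERE (1 rows):
teams.dept | teams.owner
ops | alice
After SELECT (1 rows):
teams.owner | teams.dept
alice | ops
After ORDER BY (1 rows):
teams.owner | teams.dept
alice | ops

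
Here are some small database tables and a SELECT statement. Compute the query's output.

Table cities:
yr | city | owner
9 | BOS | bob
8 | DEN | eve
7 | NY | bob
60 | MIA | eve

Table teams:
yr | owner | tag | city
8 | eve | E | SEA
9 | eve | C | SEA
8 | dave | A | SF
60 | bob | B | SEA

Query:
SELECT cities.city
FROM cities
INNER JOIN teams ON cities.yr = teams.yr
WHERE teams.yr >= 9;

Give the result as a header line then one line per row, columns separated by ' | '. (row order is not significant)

== RESULT ==
cities.city
BOS
MIA

Derivation:
After JOIN teams (4 rows):
cities.yr | cities.city | cities.owner | teams.yr | teams.owner | teams.tag | teams.city
9 | BOS | bob | 9 | eve | C | SEA
8 | DEN | eve | 8 | eve | E | SEA
8 | DEN | eve | 8 | dave | A | SF
60 | MIA | eve | 60 | bob | B | SEA
After WHERE (2 rows):
cities.yr | cities.city | cities.owner | teams.yr | teams.owner | teams.tag | teams.city
9 | BOS | bob | 9 | eve | C | SEA
60 | MIA | eve | 60 | bob | B | SEA
After SELECT (2 rows):
cities.city
BOS
MIA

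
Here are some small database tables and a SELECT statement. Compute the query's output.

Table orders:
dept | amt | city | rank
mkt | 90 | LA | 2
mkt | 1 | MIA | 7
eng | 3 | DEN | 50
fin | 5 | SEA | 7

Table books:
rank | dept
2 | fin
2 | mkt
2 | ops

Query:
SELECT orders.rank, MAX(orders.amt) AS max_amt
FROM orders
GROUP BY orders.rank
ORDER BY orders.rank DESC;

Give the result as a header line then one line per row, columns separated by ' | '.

== RESULT ==
orders.rank | max_amt
50 | 3
7 | 5
2 | 90

Derivation:
After GROUP BY (3 rows):
orders.rank | max_amt
2 | 90
7 | 5
50 | 3
After ORDER BY (3 rows):
orders.rank | max_amt
50 | 3
7 | 5
2 | 90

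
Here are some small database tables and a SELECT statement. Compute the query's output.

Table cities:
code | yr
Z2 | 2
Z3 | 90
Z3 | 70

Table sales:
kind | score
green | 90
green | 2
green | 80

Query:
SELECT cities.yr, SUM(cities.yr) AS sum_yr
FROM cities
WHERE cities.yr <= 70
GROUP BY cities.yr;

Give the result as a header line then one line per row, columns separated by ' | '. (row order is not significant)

After WHERE (2 rows):
cities.code | cities.yr
Z2 | 2
Z3 | 70
After GROUP BY (2 rows):
cities.yr | sum_yr
2 | 2
70 | 70

== RESULT ==
cities.yr | sum_yr
2 | 2
70 | 70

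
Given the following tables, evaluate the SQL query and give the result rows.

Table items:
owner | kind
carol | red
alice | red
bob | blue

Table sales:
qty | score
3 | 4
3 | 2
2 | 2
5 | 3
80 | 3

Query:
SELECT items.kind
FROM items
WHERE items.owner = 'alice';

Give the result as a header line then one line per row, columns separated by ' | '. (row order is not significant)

== RESULT ==
items.kind
red

Derivation:
After WHERE (1 rows):
items.owner | items.kind
alice | red
After SELECT (1 rows):
items.kind
red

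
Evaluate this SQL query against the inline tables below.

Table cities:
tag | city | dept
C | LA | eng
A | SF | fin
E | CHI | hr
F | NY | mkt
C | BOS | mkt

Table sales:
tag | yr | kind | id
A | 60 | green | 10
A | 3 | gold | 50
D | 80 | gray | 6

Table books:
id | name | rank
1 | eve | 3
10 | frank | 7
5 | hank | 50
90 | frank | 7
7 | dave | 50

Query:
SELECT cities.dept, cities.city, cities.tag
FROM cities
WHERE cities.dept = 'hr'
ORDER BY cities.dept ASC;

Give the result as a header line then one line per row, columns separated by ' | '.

== RESULT ==
cities.dept | cities.city | cities.tag
hr | CHI | E

Derivation:
After WHERE (1 rows):
cities.tag | cities.city | cities.dept
E | CHI | hr
After SELECT (1 rows):
cities.dept | cities.city | cities.tag
hr | CHI | E
After ORDER BY (1 rows):
cities.dept | cities.city | cities.tag
hr | CHI | E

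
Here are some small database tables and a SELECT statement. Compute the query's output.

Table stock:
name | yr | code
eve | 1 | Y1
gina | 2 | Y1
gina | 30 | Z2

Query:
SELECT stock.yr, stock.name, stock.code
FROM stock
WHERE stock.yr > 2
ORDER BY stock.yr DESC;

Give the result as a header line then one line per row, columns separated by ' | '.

== RESULT ==
stock.yr | stock.name | stock.code
30 | gina | Z2

Derivation:
After WHERE (1 rows):
stock.name | stock.yr | stock.code
gina | 30 | Z2
After SELECT (1 rows):
stock.yr | stock.name | stock.code
30 | gina | Z2
After ORDER BY (1 rows):
stock.yr | stock.name | stock.code
30 | gina | Z2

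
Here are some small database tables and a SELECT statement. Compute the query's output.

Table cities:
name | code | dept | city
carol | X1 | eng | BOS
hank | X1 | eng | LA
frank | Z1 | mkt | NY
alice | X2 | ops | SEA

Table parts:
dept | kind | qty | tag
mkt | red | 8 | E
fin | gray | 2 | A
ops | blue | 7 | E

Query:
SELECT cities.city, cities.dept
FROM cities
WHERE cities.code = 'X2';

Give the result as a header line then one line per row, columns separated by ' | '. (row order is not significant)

== RESULT ==
cities.city | cities.dept
SEA | ops

Derivation:
After WHERE (1 rows):
cities.name | cities.code | cities.dept | cities.city
alice | X2 | ops | SEA
After SELECT (1 rows):
cities.city | cities.dept
SEA | ops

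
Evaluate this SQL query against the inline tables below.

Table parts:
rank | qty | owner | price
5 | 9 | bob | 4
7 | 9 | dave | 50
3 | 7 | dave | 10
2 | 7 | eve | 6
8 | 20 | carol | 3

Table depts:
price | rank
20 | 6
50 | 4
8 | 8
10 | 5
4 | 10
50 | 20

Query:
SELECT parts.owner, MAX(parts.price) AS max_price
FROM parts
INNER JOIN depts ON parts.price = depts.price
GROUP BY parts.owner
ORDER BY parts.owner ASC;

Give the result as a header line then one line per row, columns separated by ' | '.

After JOIN depts (4 rows):
parts.rank | parts.qty | parts.owner | parts.price | depts.price | depts.rank
5 | 9 | bob | 4 | 4 | 10
7 | 9 | dave | 50 | 50 | 4
7 | 9 | dave | 50 | 50 | 20
3 | 7 | dave | 10 | 10 | 5
After GROUP BY (2 rows):
parts.owner | max_price
bob | 4
dave | 50
After ORDER BY (2 rows):
parts.owner | max_price
bob | 4
dave | 50

== RESULT ==
parts.owner | max_price
bob | 4
dave | 50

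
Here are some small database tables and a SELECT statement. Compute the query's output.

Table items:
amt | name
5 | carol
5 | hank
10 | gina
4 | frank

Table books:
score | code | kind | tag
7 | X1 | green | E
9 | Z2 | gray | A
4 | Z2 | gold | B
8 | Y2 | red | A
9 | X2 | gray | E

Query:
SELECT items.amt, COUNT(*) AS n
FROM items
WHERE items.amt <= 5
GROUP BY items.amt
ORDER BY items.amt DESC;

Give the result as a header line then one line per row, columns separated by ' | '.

== RESULT ==
items.amt | n
5 | 2
4 | 1

Derivation:
After WHERE (3 rows):
items.amt | items.name
5 | carol
5 | hank
4 | frank
After GROUP BY (2 rows):
items.amt | n
5 | 2
4 | 1
After ORDER BY (2 rows):
items.amt | n
5 | 2
4 | 1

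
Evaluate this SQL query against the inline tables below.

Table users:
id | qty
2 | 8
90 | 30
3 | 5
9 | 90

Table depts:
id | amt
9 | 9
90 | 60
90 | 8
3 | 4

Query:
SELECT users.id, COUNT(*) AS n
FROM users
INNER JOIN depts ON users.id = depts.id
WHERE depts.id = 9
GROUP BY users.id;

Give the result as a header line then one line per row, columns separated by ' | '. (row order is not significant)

After JOIN depts (4 rows):
users.id | users.qty | depts.id | depts.amt
90 | 30 | 90 | 60
90 | 30 | 90 | 8
3 | 5 | 3 | 4
9 | 90 | 9 | 9
After WHERE (1 rows):
users.id | users.qty | depts.id | depts.amt
9 | 90 | 9 | 9
After GROUP BY (1 rows):
users.id | n
9 | 1

== RESULT ==
users.id | n
9 | 1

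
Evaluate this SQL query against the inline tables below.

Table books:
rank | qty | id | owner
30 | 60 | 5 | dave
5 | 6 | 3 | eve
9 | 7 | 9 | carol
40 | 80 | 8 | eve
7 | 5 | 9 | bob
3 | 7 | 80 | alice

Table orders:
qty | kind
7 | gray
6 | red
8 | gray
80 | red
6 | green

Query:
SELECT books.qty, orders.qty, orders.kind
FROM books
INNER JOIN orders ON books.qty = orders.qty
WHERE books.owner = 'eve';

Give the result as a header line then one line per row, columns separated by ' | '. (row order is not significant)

== RESULT ==
books.qty | orders.qty | orders.kind
6 | 6 | red
6 | 6 | green
80 | 80 | red

Derivation:
After JOIN orders (5 rows):
books.rank | books.qty | books.id | books.owner | orders.qty | orders.kind
5 | 6 | 3 | eve | 6 | red
5 | 6 | 3 | eve | 6 | green
9 | 7 | 9 | carol | 7 | gray
40 | 80 | 8 | eve | 80 | red
3 | 7 | 80 | alice | 7 | gray
After WHERE (3 rows):
books.rank | books.qty | books.id | books.owner | orders.qty | orders.kind
5 | 6 | 3 | eve | 6 | red
5 | 6 | 3 | eve | 6 | green
40 | 80 | 8 | eve | 80 | red
After SELECT (3 rows):
books.qty | orders.qty | orders.kind
6 | 6 | red
6 | 6 | green
80 | 80 | red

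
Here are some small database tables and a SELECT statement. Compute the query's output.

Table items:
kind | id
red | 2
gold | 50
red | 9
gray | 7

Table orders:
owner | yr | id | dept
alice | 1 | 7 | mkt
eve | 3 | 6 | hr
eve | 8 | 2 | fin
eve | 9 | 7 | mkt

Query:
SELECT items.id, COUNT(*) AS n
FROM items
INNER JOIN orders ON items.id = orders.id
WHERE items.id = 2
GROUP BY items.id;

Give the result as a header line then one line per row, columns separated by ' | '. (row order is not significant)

After JOIN orders (3 rows):
items.kind | items.id | orders.owner | orders.yr | orders.id | orders.dept
red | 2 | eve | 8 | 2 | fin
gray | 7 | alice | 1 | 7 | mkt
gray | 7 | eve | 9 | 7 | mkt
After WHERE (1 rows):
items.kind | items.id | orders.owner | orders.yr | orders.id | orders.dept
red | 2 | eve | 8 | 2 | fin
After GROUP BY (1 rows):
items.id | n
2 | 1

== RESULT ==
items.id | n
2 | 1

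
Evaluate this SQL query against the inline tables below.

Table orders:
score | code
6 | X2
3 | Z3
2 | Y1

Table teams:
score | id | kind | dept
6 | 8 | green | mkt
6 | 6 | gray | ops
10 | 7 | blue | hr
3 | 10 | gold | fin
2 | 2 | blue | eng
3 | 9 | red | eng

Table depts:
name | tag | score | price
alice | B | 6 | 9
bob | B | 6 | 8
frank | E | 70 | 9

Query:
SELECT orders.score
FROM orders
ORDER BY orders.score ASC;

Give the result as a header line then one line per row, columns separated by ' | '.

== RESULT ==
orders.score
2
3
6

Derivation:
After SELECT (3 rows):
orders.score
6
3
2
After ORDER BY (3 rows):
orders.score
2
3
6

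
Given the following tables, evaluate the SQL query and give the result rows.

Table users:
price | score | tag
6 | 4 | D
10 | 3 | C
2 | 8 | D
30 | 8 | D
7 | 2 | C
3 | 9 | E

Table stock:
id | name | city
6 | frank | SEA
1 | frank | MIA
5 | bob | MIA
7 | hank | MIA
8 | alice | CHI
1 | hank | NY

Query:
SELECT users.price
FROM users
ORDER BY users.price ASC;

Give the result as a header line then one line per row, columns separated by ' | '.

After SELECT (6 rows):
users.price
6
10
2
30
7
3
After ORDER BY (6 rows):
users.price
2
3
6
7
10
30

== RESULT ==
users.price
2
3
6
7
10
30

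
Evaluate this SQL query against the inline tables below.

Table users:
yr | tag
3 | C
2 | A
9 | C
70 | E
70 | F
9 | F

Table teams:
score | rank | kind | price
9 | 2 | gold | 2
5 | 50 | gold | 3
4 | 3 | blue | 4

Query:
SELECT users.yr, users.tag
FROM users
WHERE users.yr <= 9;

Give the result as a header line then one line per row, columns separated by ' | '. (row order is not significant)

== RESULT ==
users.yr | users.tag
3 | C
2 | A
9 | C
9 | F

Derivation:
After WHERE (4 rows):
users.yr | users.tag
3 | C
2 | A
9 | C
9 | F
After SELECT (4 rows):
users.yr | users.tag
3 | C
2 | A
9 | C
9 | F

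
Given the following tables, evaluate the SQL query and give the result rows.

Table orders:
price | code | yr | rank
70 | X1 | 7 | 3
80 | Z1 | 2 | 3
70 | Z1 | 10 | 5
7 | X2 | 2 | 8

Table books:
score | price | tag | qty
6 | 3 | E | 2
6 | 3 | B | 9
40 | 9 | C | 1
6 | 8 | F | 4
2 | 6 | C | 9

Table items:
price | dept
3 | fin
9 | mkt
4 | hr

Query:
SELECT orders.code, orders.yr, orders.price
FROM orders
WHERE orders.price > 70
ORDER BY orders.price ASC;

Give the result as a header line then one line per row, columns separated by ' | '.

After WHERE (1 rows):
orders.price | orders.code | orders.yr | orders.rank
80 | Z1 | 2 | 3
After SELECT (1 rows):
orders.code | orders.yr | orders.price
Z1 | 2 | 80
After ORDER BY (1 rows):
orders.code | orders.yr | orders.price
Z1 | 2 | 80

== RESULT ==
orders.code | orders.yr | orders.price
Z1 | 2 | 80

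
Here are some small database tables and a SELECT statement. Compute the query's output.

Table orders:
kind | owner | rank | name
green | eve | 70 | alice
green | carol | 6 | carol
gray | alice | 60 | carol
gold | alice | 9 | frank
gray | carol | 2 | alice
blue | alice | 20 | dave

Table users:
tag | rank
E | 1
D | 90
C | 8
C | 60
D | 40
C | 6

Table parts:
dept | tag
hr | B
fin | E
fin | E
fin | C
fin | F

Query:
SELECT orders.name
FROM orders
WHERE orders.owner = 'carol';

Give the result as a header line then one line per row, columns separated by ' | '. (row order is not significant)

== RESULT ==
orders.name
carol
alice

Derivation:
After WHERE (2 rows):
orders.kind | orders.owner | orders.rank | orders.name
green | carol | 6 | carol
gray | carol | 2 | alice
After SELECT (2 rows):
orders.name
carol
alice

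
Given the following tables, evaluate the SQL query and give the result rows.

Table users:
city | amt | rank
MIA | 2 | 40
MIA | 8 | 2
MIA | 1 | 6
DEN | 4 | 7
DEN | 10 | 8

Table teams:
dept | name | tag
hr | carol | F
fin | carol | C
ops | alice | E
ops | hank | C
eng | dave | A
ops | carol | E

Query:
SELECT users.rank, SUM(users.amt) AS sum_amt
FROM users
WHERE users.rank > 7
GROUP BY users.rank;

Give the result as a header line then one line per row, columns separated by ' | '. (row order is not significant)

After WHERE (2 rows):
users.city | users.amt | users.rank
MIA | 2 | 40
DEN | 10 | 8
After GROUP BY (2 rows):
users.rank | sum_amt
40 | 2
8 | 10

== RESULT ==
users.rank | sum_amt
40 | 2
8 | 10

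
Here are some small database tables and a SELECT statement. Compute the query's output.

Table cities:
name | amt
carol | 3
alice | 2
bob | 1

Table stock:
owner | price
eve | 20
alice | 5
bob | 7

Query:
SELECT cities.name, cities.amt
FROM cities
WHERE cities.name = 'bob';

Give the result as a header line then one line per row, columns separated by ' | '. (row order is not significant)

== RESULT ==
cities.name | cities.amt
bob | 1

Derivation:
After WHERE (1 rows):
cities.name | cities.amt
bob | 1
After SELECT (1 rows):
cities.name | cities.amt
bob | 1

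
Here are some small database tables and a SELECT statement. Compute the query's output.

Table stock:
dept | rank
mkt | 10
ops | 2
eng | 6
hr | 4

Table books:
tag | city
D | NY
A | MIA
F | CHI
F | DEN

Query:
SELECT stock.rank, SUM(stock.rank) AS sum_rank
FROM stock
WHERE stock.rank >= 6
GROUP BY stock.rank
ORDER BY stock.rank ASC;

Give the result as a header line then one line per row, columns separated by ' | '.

After WHERE (2 rows):
stock.dept | stock.rank
mkt | 10
eng | 6
After GROUP BY (2 rows):
stock.rank | sum_rank
10 | 10
6 | 6
After ORDER BY (2 rows):
stock.rank | sum_rank
6 | 6
10 | 10

== RESULT ==
stock.rank | sum_rank
6 | 6
10 | 10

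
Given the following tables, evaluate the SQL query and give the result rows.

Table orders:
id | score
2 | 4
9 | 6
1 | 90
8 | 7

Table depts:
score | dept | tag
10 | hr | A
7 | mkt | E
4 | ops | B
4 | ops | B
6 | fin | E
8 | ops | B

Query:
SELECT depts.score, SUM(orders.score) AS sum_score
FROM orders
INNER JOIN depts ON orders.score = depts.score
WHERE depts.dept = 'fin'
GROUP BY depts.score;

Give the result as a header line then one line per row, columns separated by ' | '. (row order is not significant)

== RESULT ==
depts.score | sum_score
6 | 6

Derivation:
After JOIN depts (4 rows):
orders.id | orders.score | depts.score | depts.dept | depts.tag
2 | 4 | 4 | ops | B
2 | 4 | 4 | ops | B
9 | 6 | 6 | fin | E
8 | 7 | 7 | mkt | E
After WHERE (1 rows):
orders.id | orders.score | depts.score | depts.dept | depts.tag
9 | 6 | 6 | fin | E
After GROUP BY (1 rows):
depts.score | sum_score
6 | 6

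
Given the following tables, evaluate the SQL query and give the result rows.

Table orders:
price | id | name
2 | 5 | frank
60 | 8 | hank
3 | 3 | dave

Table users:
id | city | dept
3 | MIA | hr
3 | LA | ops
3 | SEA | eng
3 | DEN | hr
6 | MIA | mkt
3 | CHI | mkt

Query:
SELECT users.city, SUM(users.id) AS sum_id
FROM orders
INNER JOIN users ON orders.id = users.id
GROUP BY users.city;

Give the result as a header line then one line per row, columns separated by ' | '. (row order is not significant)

== RESULT ==
users.city | sum_id
MIA | 3
LA | 3
SEA | 3
DEN | 3
CHI | 3

Derivation:
After JOIN users (5 rows):
orders.price | orders.id | orders.name | users.id | users.city | users.dept
3 | 3 | dave | 3 | MIA | hr
3 | 3 | dave | 3 | LA | ops
3 | 3 | dave | 3 | SEA | eng
3 | 3 | dave | 3 | DEN | hr
3 | 3 | dave | 3 | CHI | mkt
After GROUP BY (5 rows):
users.city | sum_id
MIA | 3
LA | 3
SEA | 3
DEN | 3
CHI | 3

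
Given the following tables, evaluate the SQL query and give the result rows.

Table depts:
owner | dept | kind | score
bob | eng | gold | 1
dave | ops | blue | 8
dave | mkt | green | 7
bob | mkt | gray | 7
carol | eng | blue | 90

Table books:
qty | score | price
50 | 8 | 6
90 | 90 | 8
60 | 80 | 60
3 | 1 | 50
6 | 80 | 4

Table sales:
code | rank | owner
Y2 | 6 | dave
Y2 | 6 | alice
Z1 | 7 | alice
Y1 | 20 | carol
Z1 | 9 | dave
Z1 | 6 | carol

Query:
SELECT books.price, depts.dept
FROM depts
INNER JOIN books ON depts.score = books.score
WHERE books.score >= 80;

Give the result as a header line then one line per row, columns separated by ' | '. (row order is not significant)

== RESULT ==
books.price | depts.dept
8 | eng

Derivation:
After JOIN books (3 rows):
depts.owner | depts.dept | depts.kind | depts.score | books.qty | books.score | books.price
bob | eng | gold | 1 | 3 | 1 | 50
dave | ops | blue | 8 | 50 | 8 | 6
carol | eng | blue | 90 | 90 | 90 | 8
After WHERE (1 rows):
depts.owner | depts.dept | depts.kind | depts.score | books.qty | books.score | books.price
carol | eng | blue | 90 | 90 | 90 | 8
After SELECT (1 rows):
books.price | depts.dept
8 | eng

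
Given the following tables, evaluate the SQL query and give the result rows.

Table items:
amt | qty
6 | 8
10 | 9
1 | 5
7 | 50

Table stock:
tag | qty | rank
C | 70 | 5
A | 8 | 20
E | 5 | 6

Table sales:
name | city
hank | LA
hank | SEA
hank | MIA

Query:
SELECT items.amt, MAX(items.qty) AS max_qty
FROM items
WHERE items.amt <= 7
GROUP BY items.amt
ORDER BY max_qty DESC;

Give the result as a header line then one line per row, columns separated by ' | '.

== RESULT ==
items.amt | max_qty
7 | 50
6 | 8
1 | 5

Derivation:
After WHERE (3 rows):
items.amt | items.qty
6 | 8
1 | 5
7 | 50
After GROUP BY (3 rows):
items.amt | max_qty
6 | 8
1 | 5
7 | 50
After ORDER BY (3 rows):
items.amt | max_qty
7 | 50
6 | 8
1 | 5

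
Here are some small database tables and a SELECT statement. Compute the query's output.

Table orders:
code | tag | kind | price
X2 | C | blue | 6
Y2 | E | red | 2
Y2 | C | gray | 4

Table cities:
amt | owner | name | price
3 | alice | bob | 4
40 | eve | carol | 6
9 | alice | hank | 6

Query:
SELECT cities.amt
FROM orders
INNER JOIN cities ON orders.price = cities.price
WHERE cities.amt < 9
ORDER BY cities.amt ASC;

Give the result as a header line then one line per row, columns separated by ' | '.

After JOIN cities (3 rows):
orders.code | orders.tag | orders.kind | orders.price | cities.amt | cities.owner | cities.name | cities.price
X2 | C | blue | 6 | 40 | eve | carol | 6
X2 | C | blue | 6 | 9 | alice | hank | 6
Y2 | C | gray | 4 | 3 | alice | bob | 4
After WHERE (1 rows):
orders.code | orders.tag | orders.kind | orders.price | cities.amt | cities.owner | cities.name | cities.price
Y2 | C | gray | 4 | 3 | alice | bob | 4
After SELECT (1 rows):
cities.amt
3
After ORDER BY (1 rows):
cities.amt
3

== RESULT ==
cities.amt
3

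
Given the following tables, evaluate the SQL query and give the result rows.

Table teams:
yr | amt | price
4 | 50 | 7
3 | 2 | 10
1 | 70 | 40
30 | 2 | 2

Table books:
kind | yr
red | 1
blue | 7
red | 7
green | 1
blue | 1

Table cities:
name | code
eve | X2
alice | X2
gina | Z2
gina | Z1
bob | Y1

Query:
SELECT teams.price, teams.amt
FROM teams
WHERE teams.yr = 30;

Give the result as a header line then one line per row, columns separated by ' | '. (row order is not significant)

After WHERE (1 rows):
teams.yr | teams.amt | teams.price
30 | 2 | 2
After SELECT (1 rows):
teams.price | teams.amt
2 | 2

== RESULT ==
teams.price | teams.amt
2 | 2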